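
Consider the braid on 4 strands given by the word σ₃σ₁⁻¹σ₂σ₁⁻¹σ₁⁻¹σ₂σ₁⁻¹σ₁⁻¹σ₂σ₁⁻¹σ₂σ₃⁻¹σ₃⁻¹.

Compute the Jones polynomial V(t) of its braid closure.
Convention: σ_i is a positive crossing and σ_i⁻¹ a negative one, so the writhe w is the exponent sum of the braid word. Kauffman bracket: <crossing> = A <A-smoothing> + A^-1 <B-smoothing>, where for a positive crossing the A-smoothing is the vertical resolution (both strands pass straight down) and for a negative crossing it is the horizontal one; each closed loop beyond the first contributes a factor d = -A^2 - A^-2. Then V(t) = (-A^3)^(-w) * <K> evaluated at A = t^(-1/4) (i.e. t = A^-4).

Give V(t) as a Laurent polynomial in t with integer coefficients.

t^3 - 4*t^2 + 8*t - 11 + 15*t^-1 - 16*t^-2 + 15*t^-3 - 12*t^-4 + 8*t^-5 - 4*t^-6 + t^-7

Derivation:
The presented braid s3 s1^-1 s2 s1^-1 s1^-1 s2 s1^-1 s1^-1 s2 s1^-1 s2 s3^-1 s3^-1 on 4 strands reduces by inverse Markov moves (closure unchanged at each step):
  Deconjugate: the word is γ·β·γ⁻¹ with γ = s3 (prefix) and γ⁻¹ = s3^-1 (suffix); strip both.
  Destabilize: the word has the form β·s3^-1 where s3^-1 occurs only as the final letter (β ∈ B_3); drop it and the last strand → 3 strands.
Reduced to β = s1^-1 s2 s1^-1 s1^-1 s2 s1^-1 s1^-1 s2 s1^-1 s2 on 3 strands, 10 crossings.
Compute on β:
Braid: s1^-1 s2 s1^-1 s1^-1 s2 s1^-1 s1^-1 s2 s1^-1 s2 on 3 strands, 10 crossings.
Writhe w = (#positive) - (#negative) = 4 - 6 = -2.
Computing the Kauffman bracket via state sum. There are 2^10 = 1024 states.
Each crossing splits two ways (0=vertical, 1=horizontal). The state's weight is A^(#A-smoothings - #B-smoothings) * d^(loops - 1).
Tabulate the states by total A-exponent and number of loops L (A-exp: L × count):
  A^10: L=7 ×1
  A^8: L=6 ×10
  A^6: L=5 ×45
  A^4: L=4 ×118, L=6 ×2
  A^2: L=3 ×193, L=5 ×17
  A^0: L=2 ×192, L=4 ×59, L=6 ×1
  A^-2: L=1 ×95, L=3 ×108, L=5 ×7
  A^-4: L=2 ×95, L=4 ×25
  A^-6: L=3 ×43, L=5 ×2
  A^-8: L=4 ×10
  A^-10: L=5 ×1
Each group contributes A^e * Σ count * d^(L-1):
Powers of d = -A^2 - A^-2: d^2 = A^4 + 2 + A^-4; d^3 = -A^6 - 3*A^2 - 3*A^-2 - A^-6; d^4 = A^8 + 4*A^4 + 6 + 4*A^-4 + A^-8; d^5 = -A^10 - 5*A^6 - 10*A^2 - 10*A^-2 - 5*A^-6 - A^-10; d^6 = A^12 + 6*A^8 + 15*A^4 + 20 + 15*A^-4 + 6*A^-8 + A^-12.
  A^10 * (d^6) = A^22 + 6*A^18 + 15*A^14 + 20*A^10 + 15*A^6 + 6*A^2 + A^-2
  A^8 * (10*d^5) = -10*A^18 - 50*A^14 - 100*A^10 - 100*A^6 - 50*A^2 - 10*A^-2
  A^6 * (45*d^4) = 45*A^14 + 180*A^10 + 270*A^6 + 180*A^2 + 45*A^-2
  A^4 * (118*d^3 + 2*d^5) = -2*A^14 - 128*A^10 - 374*A^6 - 374*A^2 - 128*A^-2 - 2*A^-6
  A^2 * (193*d^2 + 17*d^4) = 17*A^10 + 261*A^6 + 488*A^2 + 261*A^-2 + 17*A^-6
  A^0 * (192*d + 59*d^3 + d^5) = -A^10 - 64*A^6 - 379*A^2 - 379*A^-2 - 64*A^-6 - A^-10
  A^-2 * (95 + 108*d^2 + 7*d^4) = 7*A^6 + 136*A^2 + 353*A^-2 + 136*A^-6 + 7*A^-10
  A^-4 * (95*d + 25*d^3) = -25*A^2 - 170*A^-2 - 170*A^-6 - 25*A^-10
  A^-6 * (43*d^2 + 2*d^4) = 2*A^2 + 51*A^-2 + 98*A^-6 + 51*A^-10 + 2*A^-14
  A^-8 * (10*d^3) = -10*A^-2 - 30*A^-6 - 30*A^-10 - 10*A^-14
  A^-10 * (d^4) = A^-2 + 4*A^-6 + 6*A^-10 + 4*A^-14 + A^-18
Summing the groups: <K> = A^22 - 4*A^18 + 8*A^14 - 12*A^10 + 15*A^6 - 16*A^2 + 15*A^-2 - 11*A^-6 + 8*A^-10 - 4*A^-14 + A^-18
Normalise by the writhe: (-A^3)^(-w) = (-A^3)^(2) = A^6, so f(A) = A^6 * <K> = A^28 - 4*A^24 + 8*A^20 - 12*A^16 + 15*A^12 - 16*A^8 + 15*A^4 - 11 + 8*A^-4 - 4*A^-8 + A^-12.
Substitute A = t^(-1/4), i.e. A^e → t^(-e/4): V(t) = t^3 - 4*t^2 + 8*t - 11 + 15*t^-1 - 16*t^-2 + 15*t^-3 - 12*t^-4 + 8*t^-5 - 4*t^-6 + t^-7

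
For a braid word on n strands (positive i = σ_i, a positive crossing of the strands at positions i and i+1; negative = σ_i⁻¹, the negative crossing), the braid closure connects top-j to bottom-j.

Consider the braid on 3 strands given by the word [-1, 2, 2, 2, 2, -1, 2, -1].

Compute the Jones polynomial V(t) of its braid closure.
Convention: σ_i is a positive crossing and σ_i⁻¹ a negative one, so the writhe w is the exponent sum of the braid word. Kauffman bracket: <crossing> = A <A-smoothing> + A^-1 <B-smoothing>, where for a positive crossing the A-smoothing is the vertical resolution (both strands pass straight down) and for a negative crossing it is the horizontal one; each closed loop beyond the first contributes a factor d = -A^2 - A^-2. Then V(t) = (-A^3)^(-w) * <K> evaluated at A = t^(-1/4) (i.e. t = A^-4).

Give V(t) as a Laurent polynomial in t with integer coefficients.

Braid: s1^-1 s2 s2 s2 s2 s1^-1 s2 s1^-1 on 3 strands, 8 crossings.
Writhe w = (#positive) - (#negative) = 5 - 3 = 2.
State-sum expansion of <K>. There are 2^8 = 256 states.
Smooth each crossing (0=||, 1=⌣⌢); contribution A^(Σ sign_k(1-2s_k)) * d^(L-1).
Tabulate the states by total A-exponent and number of loops L (A-exp: L × count):
  A^8: L=4 ×1
  A^6: L=3 ×8
  A^4: L=2 ×22, L=4 ×6
  A^2: L=1 ×23, L=3 ×29, L=5 ×4
  A^0: L=2 ×47, L=4 ×22, L=6 ×1
  A^-2: L=3 ×48, L=5 ×8
  A^-4: L=4 ×27, L=6 ×1
  A^-6: L=5 ×8
  A^-8: L=6 ×1
Each group contributes A^e * Σ count * d^(L-1):
Powers of d = -A^2 - A^-2: d^2 = A^4 + 2 + A^-4; d^3 = -A^6 - 3*A^2 - 3*A^-2 - A^-6; d^4 = A^8 + 4*A^4 + 6 + 4*A^-4 + A^-8; d^5 = -A^10 - 5*A^6 - 10*A^2 - 10*A^-2 - 5*A^-6 - A^-10.
  A^8 * (d^3) = -A^14 - 3*A^10 - 3*A^6 - A^2
  A^6 * (8*d^2) = 8*A^10 + 16*A^6 + 8*A^2
  A^4 * (22*d + 6*d^3) = -6*A^10 - 40*A^6 - 40*A^2 - 6*A^-2
  A^2 * (23 + 29*d^2 + 4*d^4) = 4*A^10 + 45*A^6 + 105*A^2 + 45*A^-2 + 4*A^-6
  A^0 * (47*d + 22*d^3 + d^5) = -A^10 - 27*A^6 - 123*A^2 - 123*A^-2 - 27*A^-6 - A^-10
  A^-2 * (48*d^2 + 8*d^4) = 8*A^6 + 80*A^2 + 144*A^-2 + 80*A^-6 + 8*A^-10
  A^-4 * (27*d^3 + d^5) = -A^6 - 32*A^2 - 91*A^-2 - 91*A^-6 - 32*A^-10 - A^-14
  A^-6 * (8*d^4) = 8*A^2 + 32*A^-2 + 48*A^-6 + 32*A^-10 + 8*A^-14
  A^-8 * (d^5) = -A^2 - 5*A^-2 - 10*A^-6 - 10*A^-10 - 5*A^-14 - A^-18
Summing the groups: <K> = -A^14 + 2*A^10 - 2*A^6 + 4*A^2 - 4*A^-2 + 4*A^-6 - 3*A^-10 + 2*A^-14 - A^-18
Normalise by the writhe: (-A^3)^(-w) = (-A^3)^(-2) = A^-6, so f(A) = A^-6 * <K> = -A^8 + 2*A^4 - 2 + 4*A^-4 - 4*A^-8 + 4*A^-12 - 3*A^-16 + 2*A^-20 - A^-24.
Substitute A = t^(-1/4), i.e. A^e → t^(-e/4): V(t) = -t^6 + 2*t^5 - 3*t^4 + 4*t^3 - 4*t^2 + 4*t - 2 + 2*t^-1 - t^-2

Answer: -t^6 + 2*t^5 - 3*t^4 + 4*t^3 - 4*t^2 + 4*t - 2 + 2*t^-1 - t^-2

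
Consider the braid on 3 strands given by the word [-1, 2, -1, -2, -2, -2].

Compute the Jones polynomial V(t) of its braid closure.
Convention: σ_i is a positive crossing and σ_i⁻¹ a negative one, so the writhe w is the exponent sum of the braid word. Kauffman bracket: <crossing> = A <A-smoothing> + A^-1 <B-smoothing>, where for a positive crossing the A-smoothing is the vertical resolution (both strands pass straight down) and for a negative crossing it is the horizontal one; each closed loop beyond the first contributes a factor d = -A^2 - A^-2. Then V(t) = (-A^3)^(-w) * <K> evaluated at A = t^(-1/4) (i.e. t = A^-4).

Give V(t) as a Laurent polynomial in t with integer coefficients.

Braid: s1^-1 s2 s1^-1 s2^-1 s2^-1 s2^-1 on 3 strands, 6 crossings.
Writhe w = (#positive) - (#negative) = 1 - 5 = -4.
Computing the Kauffman bracket via state sum. There are 2^6 = 64 states.
Smooth each crossing (0=||, 1=⌣⌢); contribution A^(Σ sign_k(1-2s_k)) * d^(L-1).
Tabulate the states by total A-exponent and number of loops L (A-exp: L × count):
  A^6: L=4 ×1
  A^4: L=3 ×6
  A^2: L=2 ×12, L=4 ×3
  A^0: L=1 ×9, L=3 ×10, L=5 ×1
  A^-2: L=2 ×12, L=4 ×3
  A^-4: L=1 ×2, L=3 ×4
  A^-6: L=2 ×1
Each group contributes A^e * Σ count * d^(L-1):
Powers of d = -A^2 - A^-2: d^2 = A^4 + 2 + A^-4; d^3 = -A^6 - 3*A^2 - 3*A^-2 - A^-6; d^4 = A^8 + 4*A^4 + 6 + 4*A^-4 + A^-8.
  A^6 * (d^3) = -A^12 - 3*A^8 - 3*A^4 - 1
  A^4 * (6*d^2) = 6*A^8 + 12*A^4 + 6
  A^2 * (12*d + 3*d^3) = -3*A^8 - 21*A^4 - 21 - 3*A^-4
  A^0 * (9 + 10*d^2 + d^4) = A^8 + 14*A^4 + 35 + 14*A^-4 + A^-8
  A^-2 * (12*d + 3*d^3) = -3*A^4 - 21 - 21*A^-4 - 3*A^-8
  A^-4 * (2 + 4*d^2) = 4 + 10*A^-4 + 4*A^-8
  A^-6 * (d) = -A^-4 - A^-8
Summing the groups: <K> = -A^12 + A^8 - A^4 + 2 - A^-4 + A^-8
Normalise by the writhe: (-A^3)^(-w) = (-A^3)^(4) = A^12, so f(A) = A^12 * <K> = -A^24 + A^20 - A^16 + 2*A^12 - A^8 + A^4.
Substitute A = t^(-1/4), i.e. A^e → t^(-e/4): V(t) = t^-1 - t^-2 + 2*t^-3 - t^-4 + t^-5 - t^-6

Answer: t^-1 - t^-2 + 2*t^-3 - t^-4 + t^-5 - t^-6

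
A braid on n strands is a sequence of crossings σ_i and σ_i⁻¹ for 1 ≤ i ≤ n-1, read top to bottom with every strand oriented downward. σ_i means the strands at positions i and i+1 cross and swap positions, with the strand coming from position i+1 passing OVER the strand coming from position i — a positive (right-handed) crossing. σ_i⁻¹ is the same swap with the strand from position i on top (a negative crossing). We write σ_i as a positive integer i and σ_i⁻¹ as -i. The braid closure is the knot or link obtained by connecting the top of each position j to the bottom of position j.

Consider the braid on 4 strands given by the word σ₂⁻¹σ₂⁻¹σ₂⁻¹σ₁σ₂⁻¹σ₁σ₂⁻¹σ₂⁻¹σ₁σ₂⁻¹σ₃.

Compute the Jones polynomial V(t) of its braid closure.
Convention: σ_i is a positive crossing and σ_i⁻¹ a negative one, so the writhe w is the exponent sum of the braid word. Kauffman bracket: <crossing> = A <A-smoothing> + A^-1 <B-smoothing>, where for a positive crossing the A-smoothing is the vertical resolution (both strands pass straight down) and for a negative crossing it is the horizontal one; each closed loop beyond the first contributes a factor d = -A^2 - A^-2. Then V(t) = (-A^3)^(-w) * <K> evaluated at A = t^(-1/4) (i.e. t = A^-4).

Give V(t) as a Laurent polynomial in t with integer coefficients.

-t + 3 - 4*t^-1 + 7*t^-2 - 8*t^-3 + 9*t^-4 - 9*t^-5 + 7*t^-6 - 5*t^-7 + 3*t^-8 - t^-9

Derivation:
The presented braid s2^-1 s2^-1 s2^-1 s1 s2^-1 s1 s2^-1 s2^-1 s1 s2^-1 s3 on 4 strands reduces by inverse Markov moves (closure unchanged at each step):
  Destabilize: the word has the form β·s3 where s3 occurs only as the final letter (β ∈ B_3); drop it and the last strand → 3 strands.
Reduced to β = s2^-1 s2^-1 s2^-1 s1 s2^-1 s1 s2^-1 s2^-1 s1 s2^-1 on 3 strands, 10 crossings.
Compute on β:
Braid: s2^-1 s2^-1 s2^-1 s1 s2^-1 s1 s2^-1 s2^-1 s1 s2^-1 on 3 strands, 10 crossings.
Writhe w = (#positive) - (#negative) = 3 - 7 = -4.
State-sum expansion of <K>. There are 2^10 = 1024 states.
For each crossing: s=0 is the vertical smoothing, s=1 horizontal. Crossing k contributes A^(sign_k * (1 - 2*s_k)); loop factor d = -A^2 - A^-2.
Tabulate the states by total A-exponent and number of loops L (A-exp: L × count):
  A^10: L=8 ×1
  A^8: L=7 ×10
  A^6: L=6 ×45
  A^4: L=5 ×119, L=7 ×1
  A^2: L=4 ×202, L=6 ×8
  A^0: L=3 ×224, L=5 ×28
  A^-2: L=2 ×156, L=4 ×53, L=6 ×1
  A^-4: L=1 ×57, L=3 ×59, L=5 ×4
  A^-6: L=2 ×38, L=4 ×7
  A^-8: L=3 ×10
  A^-10: L=4 ×1
Each group contributes A^e * Σ count * d^(L-1):
Powers of d = -A^2 - A^-2: d^2 = A^4 + 2 + A^-4; d^3 = -A^6 - 3*A^2 - 3*A^-2 - A^-6; d^4 = A^8 + 4*A^4 + 6 + 4*A^-4 + A^-8; d^5 = -A^10 - 5*A^6 - 10*A^2 - 10*A^-2 - 5*A^-6 - A^-10; d^6 = A^12 + 6*A^8 + 15*A^4 + 20 + 15*A^-4 + 6*A^-8 + A^-12; d^7 = -A^14 - 7*A^10 - 21*A^6 - 35*A^2 - 35*A^-2 - 21*A^-6 - 7*A^-10 - A^-14.
  A^10 * (d^7) = -A^24 - 7*A^20 - 21*A^16 - 35*A^12 - 35*A^8 - 21*A^4 - 7 - A^-4
  A^8 * (10*d^6) = 10*A^20 + 60*A^16 + 150*A^12 + 200*A^8 + 150*A^4 + 60 + 10*A^-4
  A^6 * (45*d^5) = -45*A^16 - 225*A^12 - 450*A^8 - 450*A^4 - 225 - 45*A^-4
  A^4 * (119*d^4 + d^6) = A^16 + 125*A^12 + 491*A^8 + 734*A^4 + 491 + 125*A^-4 + A^-8
  A^2 * (202*d^3 + 8*d^5) = -8*A^12 - 242*A^8 - 686*A^4 - 686 - 242*A^-4 - 8*A^-8
  A^0 * (224*d^2 + 28*d^4) = 28*A^8 + 336*A^4 + 616 + 336*A^-4 + 28*A^-8
  A^-2 * (156*d + 53*d^3 + d^5) = -A^8 - 58*A^4 - 325 - 325*A^-4 - 58*A^-8 - A^-12
  A^-4 * (57 + 59*d^2 + 4*d^4) = 4*A^4 + 75 + 199*A^-4 + 75*A^-8 + 4*A^-12
  A^-6 * (38*d + 7*d^3) = -7 - 59*A^-4 - 59*A^-8 - 7*A^-12
  A^-8 * (10*d^2) = 10*A^-4 + 20*A^-8 + 10*A^-12
  A^-10 * (d^3) = -A^-4 - 3*A^-8 - 3*A^-12 - A^-16
Summing the groups: <K> = -A^24 + 3*A^20 - 5*A^16 + 7*A^12 - 9*A^8 + 9*A^4 - 8 + 7*A^-4 - 4*A^-8 + 3*A^-12 - A^-16
Normalise by the writhe: (-A^3)^(-w) = (-A^3)^(4) = A^12, so f(A) = A^12 * <K> = -A^36 + 3*A^32 - 5*A^28 + 7*A^24 - 9*A^20 + 9*A^16 - 8*A^12 + 7*A^8 - 4*A^4 + 3 - A^-4.
Substitute A = t^(-1/4), i.e. A^e → t^(-e/4): V(t) = -t + 3 - 4*t^-1 + 7*t^-2 - 8*t^-3 + 9*t^-4 - 9*t^-5 + 7*t^-6 - 5*t^-7 + 3*t^-8 - t^-9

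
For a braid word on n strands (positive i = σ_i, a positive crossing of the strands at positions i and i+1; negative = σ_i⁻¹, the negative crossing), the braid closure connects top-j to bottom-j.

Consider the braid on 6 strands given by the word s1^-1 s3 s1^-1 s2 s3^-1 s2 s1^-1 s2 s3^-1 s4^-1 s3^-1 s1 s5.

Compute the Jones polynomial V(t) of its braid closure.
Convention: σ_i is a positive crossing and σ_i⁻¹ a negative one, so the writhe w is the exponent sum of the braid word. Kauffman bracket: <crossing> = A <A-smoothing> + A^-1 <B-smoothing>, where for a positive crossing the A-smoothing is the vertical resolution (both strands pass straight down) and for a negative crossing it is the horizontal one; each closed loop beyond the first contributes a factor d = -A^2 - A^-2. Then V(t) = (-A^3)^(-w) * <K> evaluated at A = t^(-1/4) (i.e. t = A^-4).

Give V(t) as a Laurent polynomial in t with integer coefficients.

The presented braid s1^-1 s3 s1^-1 s2 s3^-1 s2 s1^-1 s2 s3^-1 s4^-1 s3^-1 s1 s5 on 6 strands reduces by inverse Markov moves (closure unchanged at each step):
  Destabilize: the word has the form β·s5 where s5 occurs only as the final letter (β ∈ B_5); drop it and the last strand → 5 strands.
  Deconjugate: the word is γ·β·γ⁻¹ with γ = s1^-1 s3 (prefix) and γ⁻¹ = s3^-1 s1 (suffix); strip both.
  Destabilize: the word has the form β·s4^-1 where s4^-1 occurs only as the final letter (β ∈ B_4); drop it and the last strand → 4 strands.
Reduced to β = s1^-1 s2 s3^-1 s2 s1^-1 s2 s3^-1 on 4 strands, 7 crossings.
Compute on β:
Braid: s1^-1 s2 s3^-1 s2 s1^-1 s2 s3^-1 on 4 strands, 7 crossings.
Writhe w = (#positive) - (#negative) = 3 - 4 = -1.
Enumerate smoothing states for the bracket polynomial. There are 2^7 = 128 states.
Each crossing splits two ways (0=vertical, 1=horizontal). The state's weight is A^(#A-smoothings - #B-smoothings) * d^(loops - 1).
Tabulate the states by total A-exponent and number of loops L (A-exp: L × count):
  A^7: L=4 ×1
  A^5: L=3 ×7
  A^3: L=2 ×19, L=4 ×2
  A^1: L=1 ×21, L=3 ×14
  A^-1: L=2 ×32, L=4 ×3
  A^-3: L=3 ×21
  A^-5: L=4 ×7
  A^-7: L=5 ×1
Each group contributes A^e * Σ count * d^(L-1):
Powers of d = -A^2 - A^-2: d^2 = A^4 + 2 + A^-4; d^3 = -A^6 - 3*A^2 - 3*A^-2 - A^-6; d^4 = A^8 + 4*A^4 + 6 + 4*A^-4 + A^-8.
  A^7 * (d^3) = -A^13 - 3*A^9 - 3*A^5 - A
  A^5 * (7*d^2) = 7*A^9 + 14*A^5 + 7*A
  A^3 * (19*d + 2*d^3) = -2*A^9 - 25*A^5 - 25*A - 2*A^-3
  A^1 * (21 + 14*d^2) = 14*A^5 + 49*A + 14*A^-3
  A^-1 * (32*d + 3*d^3) = -3*A^5 - 41*A - 41*A^-3 - 3*A^-7
  A^-3 * (21*d^2) = 21*A + 42*A^-3 + 21*A^-7
  A^-5 * (7*d^3) = -7*A - 21*A^-3 - 21*A^-7 - 7*A^-11
  A^-7 * (d^4) = A + 4*A^-3 + 6*A^-7 + 4*A^-11 + A^-15
Summing the groups: <K> = -A^13 + 2*A^9 - 3*A^5 + 4*A - 4*A^-3 + 3*A^-7 - 3*A^-11 + A^-15
Normalise by the writhe: (-A^3)^(-w) = (-A^3)^(1) = -A^3, so f(A) = -A^3 * <K> = A^16 - 2*A^12 + 3*A^8 - 4*A^4 + 4 - 3*A^-4 + 3*A^-8 - A^-12.
Substitute A = t^(-1/4), i.e. A^e → t^(-e/4): V(t) = -t^3 + 3*t^2 - 3*t + 4 - 4*t^-1 + 3*t^-2 - 2*t^-3 + t^-4

Answer: -t^3 + 3*t^2 - 3*t + 4 - 4*t^-1 + 3*t^-2 - 2*t^-3 + t^-4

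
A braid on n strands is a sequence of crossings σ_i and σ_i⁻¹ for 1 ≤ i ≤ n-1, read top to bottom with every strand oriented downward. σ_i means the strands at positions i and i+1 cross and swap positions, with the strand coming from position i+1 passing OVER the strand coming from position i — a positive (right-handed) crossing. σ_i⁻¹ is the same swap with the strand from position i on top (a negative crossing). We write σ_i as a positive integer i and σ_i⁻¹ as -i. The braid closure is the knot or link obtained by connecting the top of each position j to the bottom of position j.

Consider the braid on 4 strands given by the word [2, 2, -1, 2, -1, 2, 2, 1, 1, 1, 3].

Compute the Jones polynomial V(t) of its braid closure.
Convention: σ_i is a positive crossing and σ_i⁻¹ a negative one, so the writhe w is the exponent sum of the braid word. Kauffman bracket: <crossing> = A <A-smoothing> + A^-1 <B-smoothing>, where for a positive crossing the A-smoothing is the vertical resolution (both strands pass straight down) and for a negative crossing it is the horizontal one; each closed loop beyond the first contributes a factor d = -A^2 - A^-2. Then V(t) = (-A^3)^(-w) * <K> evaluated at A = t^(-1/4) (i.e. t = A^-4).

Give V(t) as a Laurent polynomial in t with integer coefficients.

t^10 - 4*t^9 + 6*t^8 - 8*t^7 + 9*t^6 - 8*t^5 + 7*t^4 - 4*t^3 + 2*t^2

Derivation:
The presented braid s2 s2 s1^-1 s2 s1^-1 s2 s2 s1 s1 s1 s3 on 4 strands reduces by inverse Markov moves (closure unchanged at each step):
  Destabilize: the word has the form β·s3 where s3 occurs only as the final letter (β ∈ B_3); drop it and the last strand → 3 strands.
Reduced to β = s2 s2 s1^-1 s2 s1^-1 s2 s2 s1 s1 s1 on 3 strands, 10 crossings.
Compute on β:
Braid: s2 s2 s1^-1 s2 s1^-1 s2 s2 s1 s1 s1 on 3 strands, 10 crossings.
Writhe w = (#positive) - (#negative) = 8 - 2 = 6.
State-sum expansion of <K>. There are 2^10 = 1024 states.
For each crossing: s=0 is the vertical smoothing, s=1 horizontal. Crossing k contributes A^(sign_k * (1 - 2*s_k)); loop factor d = -A^2 - A^-2.
Tabulate the states by total A-exponent and number of loops L (A-exp: L × count):
  A^10: L=3 ×1
  A^8: L=2 ×7, L=4 ×3
  A^6: L=1 ×14, L=3 ×28, L=5 ×3
  A^4: L=2 ×88, L=4 ×31, L=6 ×1
  A^2: L=1 ×63, L=3 ×133, L=5 ×14
  A^0: L=2 ×159, L=4 ×91, L=6 ×2
  A^-2: L=3 ×180, L=5 ×30
  A^-4: L=4 ×116, L=6 ×4
  A^-6: L=5 ×45
  A^-8: L=6 ×10
  A^-10: L=7 ×1
Each group contributes A^e * Σ count * d^(L-1):
Powers of d = -A^2 - A^-2: d^2 = A^4 + 2 + A^-4; d^3 = -A^6 - 3*A^2 - 3*A^-2 - A^-6; d^4 = A^8 + 4*A^4 + 6 + 4*A^-4 + A^-8; d^5 = -A^10 - 5*A^6 - 10*A^2 - 10*A^-2 - 5*A^-6 - A^-10; d^6 = A^12 + 6*A^8 + 15*A^4 + 20 + 15*A^-4 + 6*A^-8 + A^-12.
  A^10 * (d^2) = A^14 + 2*A^10 + A^6
  A^8 * (7*d + 3*d^3) = -3*A^14 - 16*A^10 - 16*A^6 - 3*A^2
  A^6 * (14 + 28*d^2 + 3*d^4) = 3*A^14 + 40*A^10 + 88*A^6 + 40*A^2 + 3*A^-2
  A^4 * (88*d + 31*d^3 + d^5) = -A^14 - 36*A^10 - 191*A^6 - 191*A^2 - 36*A^-2 - A^-6
  A^2 * (63 + 133*d^2 + 14*d^4) = 14*A^10 + 189*A^6 + 413*A^2 + 189*A^-2 + 14*A^-6
  A^0 * (159*d + 91*d^3 + 2*d^5) = -2*A^10 - 101*A^6 - 452*A^2 - 452*A^-2 - 101*A^-6 - 2*A^-10
  A^-2 * (180*d^2 + 30*d^4) = 30*A^6 + 300*A^2 + 540*A^-2 + 300*A^-6 + 30*A^-10
  A^-4 * (116*d^3 + 4*d^5) = -4*A^6 - 136*A^2 - 388*A^-2 - 388*A^-6 - 136*A^-10 - 4*A^-14
  A^-6 * (45*d^4) = 45*A^2 + 180*A^-2 + 270*A^-6 + 180*A^-10 + 45*A^-14
  A^-8 * (10*d^5) = -10*A^2 - 50*A^-2 - 100*A^-6 - 100*A^-10 - 50*A^-14 - 10*A^-18
  A^-10 * (d^6) = A^2 + 6*A^-2 + 15*A^-6 + 20*A^-10 + 15*A^-14 + 6*A^-18 + A^-22
Summing the groups: <K> = 2*A^10 - 4*A^6 + 7*A^2 - 8*A^-2 + 9*A^-6 - 8*A^-10 + 6*A^-14 - 4*A^-18 + A^-22
Normalise by the writhe: (-A^3)^(-w) = (-A^3)^(-6) = A^-18, so f(A) = A^-18 * <K> = 2*A^-8 - 4*A^-12 + 7*A^-16 - 8*A^-20 + 9*A^-24 - 8*A^-28 + 6*A^-32 - 4*A^-36 + A^-40.
Substitute A = t^(-1/4), i.e. A^e → t^(-e/4): V(t) = t^10 - 4*t^9 + 6*t^8 - 8*t^7 + 9*t^6 - 8*t^5 + 7*t^4 - 4*t^3 + 2*t^2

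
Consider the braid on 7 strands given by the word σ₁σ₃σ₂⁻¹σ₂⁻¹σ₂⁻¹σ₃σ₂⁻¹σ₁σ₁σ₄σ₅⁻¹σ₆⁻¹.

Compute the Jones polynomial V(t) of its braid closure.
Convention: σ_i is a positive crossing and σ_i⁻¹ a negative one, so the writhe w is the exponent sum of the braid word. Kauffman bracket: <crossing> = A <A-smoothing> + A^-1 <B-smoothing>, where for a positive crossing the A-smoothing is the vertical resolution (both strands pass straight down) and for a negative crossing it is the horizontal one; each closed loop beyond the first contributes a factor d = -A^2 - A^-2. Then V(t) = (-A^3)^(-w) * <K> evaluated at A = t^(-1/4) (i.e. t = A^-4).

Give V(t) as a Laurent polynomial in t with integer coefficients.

-t^5 + 2*t^4 - 3*t^3 + 5*t^2 - 5*t + 6 - 5*t^-1 + 3*t^-2 - 2*t^-3 + t^-4

Derivation:
The presented braid s1 s3 s2^-1 s2^-1 s2^-1 s3 s2^-1 s1 s1 s4 s5^-1 s6^-1 on 7 strands reduces by inverse Markov moves (closure unchanged at each step):
  Destabilize: the word has the form β·s6^-1 where s6^-1 occurs only as the final letter (β ∈ B_6); drop it and the last strand → 6 strands.
  Destabilize: the word has the form β·s5^-1 where s5^-1 occurs only as the final letter (β ∈ B_5); drop it and the last strand → 5 strands.
  Destabilize: the word has the form β·s4 where s4 occurs only as the final letter (β ∈ B_4); drop it and the last strand → 4 strands.
Reduced to β = s1 s3 s2^-1 s2^-1 s2^-1 s3 s2^-1 s1 s1 on 4 strands, 9 crossings.
Compute on β:
Braid: s1 s3 s2^-1 s2^-1 s2^-1 s3 s2^-1 s1 s1 on 4 strands, 9 crossings.
Writhe w = (#positive) - (#negative) = 5 - 4 = 1.
Computing the Kauffman bracket via state sum. There are 2^9 = 512 states.
Each crossing splits two ways (0=vertical, 1=horizontal). The state's weight is A^(#A-smoothings - #B-smoothings) * d^(loops - 1).
Tabulate the states by total A-exponent and number of loops L (A-exp: L × count):
  A^9: L=6 ×1
  A^7: L=5 ×9
  A^5: L=4 ×33, L=6 ×3
  A^3: L=3 ×64, L=5 ×19, L=7 ×1
  A^1: L=2 ×68, L=4 ×52, L=6 ×6
  A^-1: L=1 ×33, L=3 ×75, L=5 ×18
  A^-3: L=2 ×51, L=4 ×32, L=6 ×1
  A^-5: L=3 ×32, L=5 ×4
  A^-7: L=4 ×9
  A^-9: L=5 ×1
Each group contributes A^e * Σ count * d^(L-1):
Powers of d = -A^2 - A^-2: d^2 = A^4 + 2 + A^-4; d^3 = -A^6 - 3*A^2 - 3*A^-2 - A^-6; d^4 = A^8 + 4*A^4 + 6 + 4*A^-4 + A^-8; d^5 = -A^10 - 5*A^6 - 10*A^2 - 10*A^-2 - 5*A^-6 - A^-10; d^6 = A^12 + 6*A^8 + 15*A^4 + 20 + 15*A^-4 + 6*A^-8 + A^-12.
  A^9 * (d^5) = -A^19 - 5*A^15 - 10*A^11 - 10*A^7 - 5*A^3 - A^-1
  A^7 * (9*d^4) = 9*A^15 + 36*A^11 + 54*A^7 + 36*A^3 + 9*A^-1
  A^5 * (33*d^3 + 3*d^5) = -3*A^15 - 48*A^11 - 129*A^7 - 129*A^3 - 48*A^-1 - 3*A^-5
  A^3 * (64*d^2 + 19*d^4 + d^6) = A^15 + 25*A^11 + 155*A^7 + 262*A^3 + 155*A^-1 + 25*A^-5 + A^-9
  A^1 * (68*d + 52*d^3 + 6*d^5) = -6*A^11 - 82*A^7 - 284*A^3 - 284*A^-1 - 82*A^-5 - 6*A^-9
  A^-1 * (33 + 75*d^2 + 18*d^4) = 18*A^7 + 147*A^3 + 291*A^-1 + 147*A^-5 + 18*A^-9
  A^-3 * (51*d + 32*d^3 + d^5) = -A^7 - 37*A^3 - 157*A^-1 - 157*A^-5 - 37*A^-9 - A^-13
  A^-5 * (32*d^2 + 4*d^4) = 4*A^3 + 48*A^-1 + 88*A^-5 + 48*A^-9 + 4*A^-13
  A^-7 * (9*d^3) = -9*A^-1 - 27*A^-5 - 27*A^-9 - 9*A^-13
  A^-9 * (d^4) = A^-1 + 4*A^-5 + 6*A^-9 + 4*A^-13 + A^-17
Summing the groups: <K> = -A^19 + 2*A^15 - 3*A^11 + 5*A^7 - 6*A^3 + 5*A^-1 - 5*A^-5 + 3*A^-9 - 2*A^-13 + A^-17
Normalise by the writhe: (-A^3)^(-w) = (-A^3)^(-1) = -A^-3, so f(A) = -A^-3 * <K> = A^16 - 2*A^12 + 3*A^8 - 5*A^4 + 6 - 5*A^-4 + 5*A^-8 - 3*A^-12 + 2*A^-16 - A^-20.
Substitute A = t^(-1/4), i.e. A^e → t^(-e/4): V(t) = -t^5 + 2*t^4 - 3*t^3 + 5*t^2 - 5*t + 6 - 5*t^-1 + 3*t^-2 - 2*t^-3 + t^-4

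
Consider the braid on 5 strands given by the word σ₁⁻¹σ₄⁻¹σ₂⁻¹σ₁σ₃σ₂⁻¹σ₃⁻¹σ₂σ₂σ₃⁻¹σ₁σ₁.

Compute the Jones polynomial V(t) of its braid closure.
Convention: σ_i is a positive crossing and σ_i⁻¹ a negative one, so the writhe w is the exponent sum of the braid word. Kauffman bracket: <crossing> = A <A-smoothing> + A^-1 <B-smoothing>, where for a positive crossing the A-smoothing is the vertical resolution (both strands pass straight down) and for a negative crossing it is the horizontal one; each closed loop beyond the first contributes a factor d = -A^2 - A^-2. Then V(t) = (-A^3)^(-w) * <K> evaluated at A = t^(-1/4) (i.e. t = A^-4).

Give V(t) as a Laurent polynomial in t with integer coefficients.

t^3 - t^2 + t - 1 + t^-1 - t^-2 + t^-3

Derivation:
The presented braid s1^-1 s4^-1 s2^-1 s1 s3 s2^-1 s3^-1 s2 s2 s3^-1 s1 s1 on 5 strands reduces by inverse Markov moves (closure unchanged at each step):
  Deconjugate: the word is γ·β·γ⁻¹ with γ = s1^-1 (prefix) and γ⁻¹ = s1 (suffix); strip both.
Reduced to β = s4^-1 s2^-1 s1 s3 s2^-1 s3^-1 s2 s2 s3^-1 s1 on 5 strands, 10 crossings.
Compute on β:
Braid: s4^-1 s2^-1 s1 s3 s2^-1 s3^-1 s2 s2 s3^-1 s1 on 5 strands, 10 crossings.
Writhe w = (#positive) - (#negative) = 5 - 5 = 0.
State-sum expansion of <K>. There are 2^10 = 1024 states.
For each crossing: s=0 is the vertical smoothing, s=1 horizontal. Crossing k contributes A^(sign_k * (1 - 2*s_k)); loop factor d = -A^2 - A^-2.
Tabulate the states by total A-exponent and number of loops L (A-exp: L × count):
  A^10: L=4 ×1
  A^8: L=3 ×9, L=5 ×1
  A^6: L=2 ×27, L=4 ×18
  A^4: L=1 ×28, L=3 ×78, L=5 ×14
  A^2: L=2 ×116, L=4 ×88, L=6 ×6
  A^0: L=1 ×27, L=3 ×178, L=5 ×46, L=7 ×1
  A^-2: L=2 ×78, L=4 ×123, L=6 ×9
  A^-4: L=1 ×6, L=3 ×78, L=5 ×36
  A^-6: L=2 ×11, L=4 ×31, L=6 ×3
  A^-8: L=3 ×6, L=5 ×4
  A^-10: L=4 ×1
Each group contributes A^e * Σ count * d^(L-1):
Powers of d = -A^2 - A^-2: d^2 = A^4 + 2 + A^-4; d^3 = -A^6 - 3*A^2 - 3*A^-2 - A^-6; d^4 = A^8 + 4*A^4 + 6 + 4*A^-4 + A^-8; d^5 = -A^10 - 5*A^6 - 10*A^2 - 10*A^-2 - 5*A^-6 - A^-10; d^6 = A^12 + 6*A^8 + 15*A^4 + 20 + 15*A^-4 + 6*A^-8 + A^-12.
  A^10 * (d^3) = -A^16 - 3*A^12 - 3*A^8 - A^4
  A^8 * (9*d^2 + d^4) = A^16 + 13*A^12 + 24*A^8 + 13*A^4 + 1
  A^6 * (27*d + 18*d^3) = -18*A^12 - 81*A^8 - 81*A^4 - 18
  A^4 * (28 + 78*d^2 + 14*d^4) = 14*A^12 + 134*A^8 + 268*A^4 + 134 + 14*A^-4
  A^2 * (116*d + 88*d^3 + 6*d^5) = -6*A^12 - 118*A^8 - 440*A^4 - 440 - 118*A^-4 - 6*A^-8
  A^0 * (27 + 178*d^2 + 46*d^4 + d^6) = A^12 + 52*A^8 + 377*A^4 + 679 + 377*A^-4 + 52*A^-8 + A^-12
  A^-2 * (78*d + 123*d^3 + 9*d^5) = -9*A^8 - 168*A^4 - 537 - 537*A^-4 - 168*A^-8 - 9*A^-12
  A^-4 * (6 + 78*d^2 + 36*d^4) = 36*A^4 + 222 + 378*A^-4 + 222*A^-8 + 36*A^-12
  A^-6 * (11*d + 31*d^3 + 3*d^5) = -3*A^4 - 46 - 134*A^-4 - 134*A^-8 - 46*A^-12 - 3*A^-16
  A^-8 * (6*d^2 + 4*d^4) = 4 + 22*A^-4 + 36*A^-8 + 22*A^-12 + 4*A^-16
  A^-10 * (d^3) = -A^-4 - 3*A^-8 - 3*A^-12 - A^-16
Summing the groups: <K> = A^12 - A^8 + A^4 - 1 + A^-4 - A^-8 + A^-12
Normalise by the writhe: (-A^3)^(-w) = (-A^3)^(0) = 1, so f(A) = 1 * <K> = A^12 - A^8 + A^4 - 1 + A^-4 - A^-8 + A^-12.
Substitute A = t^(-1/4), i.e. A^e → t^(-e/4): V(t) = t^3 - t^2 + t - 1 + t^-1 - t^-2 + t^-3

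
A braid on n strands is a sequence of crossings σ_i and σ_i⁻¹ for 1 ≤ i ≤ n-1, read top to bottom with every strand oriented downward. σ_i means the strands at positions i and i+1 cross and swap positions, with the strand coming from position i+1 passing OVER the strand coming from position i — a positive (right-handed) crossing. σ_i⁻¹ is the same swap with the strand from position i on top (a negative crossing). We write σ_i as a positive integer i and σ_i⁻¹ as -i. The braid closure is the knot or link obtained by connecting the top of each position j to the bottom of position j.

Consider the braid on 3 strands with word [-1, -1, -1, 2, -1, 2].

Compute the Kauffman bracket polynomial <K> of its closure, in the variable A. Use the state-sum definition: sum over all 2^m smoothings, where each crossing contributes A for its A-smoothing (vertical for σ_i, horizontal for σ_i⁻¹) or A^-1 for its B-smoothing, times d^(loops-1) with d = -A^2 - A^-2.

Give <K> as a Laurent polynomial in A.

A^14 - 2*A^10 + 2*A^6 - 2*A^2 + 2*A^-2 - A^-6 + A^-10

Derivation:
Braid: s1^-1 s1^-1 s1^-1 s2 s1^-1 s2 on 3 strands, 6 crossings.
Writhe w = (#positive) - (#negative) = 2 - 4 = -2.
Enumerate smoothing states for the bracket polynomial. There are 2^6 = 64 states.
Smooth each crossing (0=||, 1=⌣⌢); contribution A^(Σ sign_k(1-2s_k)) * d^(L-1).
Tabulate the states by total A-exponent and number of loops L (A-exp: L × count):
  A^6: L=5 ×1
  A^4: L=4 ×6
  A^2: L=3 ×15
  A^0: L=2 ×19, L=4 ×1
  A^-2: L=1 ×11, L=3 ×4
  A^-4: L=2 ×6
  A^-6: L=3 ×1
Each group contributes A^e * Σ count * d^(L-1):
Powers of d = -A^2 - A^-2: d^2 = A^4 + 2 + A^-4; d^3 = -A^6 - 3*A^2 - 3*A^-2 - A^-6; d^4 = A^8 + 4*A^4 + 6 + 4*A^-4 + A^-8.
  A^6 * (d^4) = A^14 + 4*A^10 + 6*A^6 + 4*A^2 + A^-2
  A^4 * (6*d^3) = -6*A^10 - 18*A^6 - 18*A^2 - 6*A^-2
  A^2 * (15*d^2) = 15*A^6 + 30*A^2 + 15*A^-2
  A^0 * (19*d + d^3) = -A^6 - 22*A^2 - 22*A^-2 - A^-6
  A^-2 * (11 + 4*d^2) = 4*A^2 + 19*A^-2 + 4*A^-6
  A^-4 * (6*d) = -6*A^-2 - 6*A^-6
  A^-6 * (d^2) = A^-2 + 2*A^-6 + A^-10
Summing the groups: <K> = A^14 - 2*A^10 + 2*A^6 - 2*A^2 + 2*A^-2 - A^-6 + A^-10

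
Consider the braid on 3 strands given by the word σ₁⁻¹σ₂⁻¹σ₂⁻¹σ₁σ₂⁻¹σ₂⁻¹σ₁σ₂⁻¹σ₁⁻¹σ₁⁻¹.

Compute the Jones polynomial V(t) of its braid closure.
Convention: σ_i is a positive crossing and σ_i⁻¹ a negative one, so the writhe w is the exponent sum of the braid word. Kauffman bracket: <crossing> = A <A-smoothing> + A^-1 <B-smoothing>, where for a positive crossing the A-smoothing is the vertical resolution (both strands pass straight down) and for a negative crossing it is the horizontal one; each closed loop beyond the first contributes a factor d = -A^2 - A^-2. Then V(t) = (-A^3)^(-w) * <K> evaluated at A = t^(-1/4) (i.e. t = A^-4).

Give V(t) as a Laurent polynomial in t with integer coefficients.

Braid: s1^-1 s2^-1 s2^-1 s1 s2^-1 s2^-1 s1 s2^-1 s1^-1 s1^-1 on 3 strands, 10 crossings.
Writhe w = (#positive) - (#negative) = 2 - 8 = -6.
State-sum expansion of <K>. There are 2^10 = 1024 states.
Each crossing splits two ways (0=vertical, 1=horizontal). The state's weight is A^(#A-smoothings - #B-smoothings) * d^(loops - 1).
Tabulate the states by total A-exponent and number of loops L (A-exp: L × count):
  A^10: L=7 ×1
  A^8: L=6 ×10
  A^6: L=5 ×44, L=7 ×1
  A^4: L=4 ×110, L=6 ×10
  A^2: L=3 ×166, L=5 ×44
  A^0: L=2 ×144, L=4 ×106, L=6 ×2
  A^-2: L=1 ×57, L=3 ×140, L=5 ×13
  A^-4: L=2 ×91, L=4 ×28, L=6 ×1
  A^-6: L=1 ×16, L=3 ×26, L=5 ×3
  A^-8: L=2 ×7, L=4 ×3
  A^-10: L=3 ×1
Each group contributes A^e * Σ count * d^(L-1):
Powers of d = -A^2 - A^-2: d^2 = A^4 + 2 + A^-4; d^3 = -A^6 - 3*A^2 - 3*A^-2 - A^-6; d^4 = A^8 + 4*A^4 + 6 + 4*A^-4 + A^-8; d^5 = -A^10 - 5*A^6 - 10*A^2 - 10*A^-2 - 5*A^-6 - A^-10; d^6 = A^12 + 6*A^8 + 15*A^4 + 20 + 15*A^-4 + 6*A^-8 + A^-12.
  A^10 * (d^6) = A^22 + 6*A^18 + 15*A^14 + 20*A^10 + 15*A^6 + 6*A^2 + A^-2
  A^8 * (10*d^5) = -10*A^18 - 50*A^14 - 100*A^10 - 100*A^6 - 50*A^2 - 10*A^-2
  A^6 * (44*d^4 + d^6) = A^18 + 50*A^14 + 191*A^10 + 284*A^6 + 191*A^2 + 50*A^-2 + A^-6
  A^4 * (110*d^3 + 10*d^5) = -10*A^14 - 160*A^10 - 430*A^6 - 430*A^2 - 160*A^-2 - 10*A^-6
  A^2 * (166*d^2 + 44*d^4) = 44*A^10 + 342*A^6 + 596*A^2 + 342*A^-2 + 44*A^-6
  A^0 * (144*d + 106*d^3 + 2*d^5) = -2*A^10 - 116*A^6 - 482*A^2 - 482*A^-2 - 116*A^-6 - 2*A^-10
  A^-2 * (57 + 140*d^2 + 13*d^4) = 13*A^6 + 192*A^2 + 415*A^-2 + 192*A^-6 + 13*A^-10
  A^-4 * (91*d + 28*d^3 + d^5) = -A^6 - 33*A^2 - 185*A^-2 - 185*A^-6 - 33*A^-10 - A^-14
  A^-6 * (16 + 26*d^2 + 3*d^4) = 3*A^2 + 38*A^-2 + 86*A^-6 + 38*A^-10 + 3*A^-14
  A^-8 * (7*d + 3*d^3) = -3*A^-2 - 16*A^-6 - 16*A^-10 - 3*A^-14
  A^-10 * (d^2) = A^-6 + 2*A^-10 + A^-14
Summing the groups: <K> = A^22 - 3*A^18 + 5*A^14 - 7*A^10 + 7*A^6 - 7*A^2 + 6*A^-2 - 3*A^-6 + 2*A^-10
Normalise by the writhe: (-A^3)^(-w) = (-A^3)^(6) = A^18, so f(A) = A^18 * <K> = A^40 - 3*A^36 + 5*A^32 - 7*A^28 + 7*A^24 - 7*A^20 + 6*A^16 - 3*A^12 + 2*A^8.
Substitute A = t^(-1/4), i.e. A^e → t^(-e/4): V(t) = 2*t^-2 - 3*t^-3 + 6*t^-4 - 7*t^-5 + 7*t^-6 - 7*t^-7 + 5*t^-8 - 3*t^-9 + t^-10

Answer: 2*t^-2 - 3*t^-3 + 6*t^-4 - 7*t^-5 + 7*t^-6 - 7*t^-7 + 5*t^-8 - 3*t^-9 + t^-10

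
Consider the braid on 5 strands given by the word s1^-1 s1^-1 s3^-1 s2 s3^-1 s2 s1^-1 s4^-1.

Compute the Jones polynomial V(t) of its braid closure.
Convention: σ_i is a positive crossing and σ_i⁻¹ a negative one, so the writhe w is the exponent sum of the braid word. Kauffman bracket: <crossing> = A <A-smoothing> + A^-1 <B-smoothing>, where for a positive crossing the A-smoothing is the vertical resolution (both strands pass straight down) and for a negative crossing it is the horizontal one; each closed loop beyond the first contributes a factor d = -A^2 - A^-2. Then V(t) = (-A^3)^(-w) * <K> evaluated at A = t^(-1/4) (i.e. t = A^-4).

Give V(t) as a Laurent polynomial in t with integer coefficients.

The presented braid s1^-1 s1^-1 s3^-1 s2 s3^-1 s2 s1^-1 s4^-1 on 5 strands reduces by inverse Markov moves (closure unchanged at each step):
  Destabilize: the word has the form β·s4^-1 where s4^-1 occurs only as the final letter (β ∈ B_4); drop it and the last strand → 4 strands.
Reduced to β = s1^-1 s1^-1 s3^-1 s2 s3^-1 s2 s1^-1 on 4 strands, 7 crossings.
Compute on β:
Braid: s1^-1 s1^-1 s3^-1 s2 s3^-1 s2 s1^-1 on 4 strands, 7 crossings.
Writhe w = (#positive) - (#negative) = 2 - 5 = -3.
Computing the Kauffman bracket via state sum. There are 2^7 = 128 states.
Each crossing splits two ways (0=vertical, 1=horizontal). The state's weight is A^(#A-smoothings - #B-smoothings) * d^(loops - 1).
Tabulate the states by total A-exponent and number of loops L (A-exp: L × count):
  A^7: L=5 ×1
  A^5: L=4 ×7
  A^3: L=3 ×20, L=5 ×1
  A^1: L=2 ×27, L=4 ×8
  A^-1: L=1 ×15, L=3 ×19, L=5 ×1
  A^-3: L=2 ×17, L=4 ×4
  A^-5: L=3 ×7
  A^-7: L=4 ×1
Each group contributes A^e * Σ count * d^(L-1):
Powers of d = -A^2 - A^-2: d^2 = A^4 + 2 + A^-4; d^3 = -A^6 - 3*A^2 - 3*A^-2 - A^-6; d^4 = A^8 + 4*A^4 + 6 + 4*A^-4 + A^-8.
  A^7 * (d^4) = A^15 + 4*A^11 + 6*A^7 + 4*A^3 + A^-1
  A^5 * (7*d^3) = -7*A^11 - 21*A^7 - 21*A^3 - 7*A^-1
  A^3 * (20*d^2 + d^4) = A^11 + 24*A^7 + 46*A^3 + 24*A^-1 + A^-5
  A^1 * (27*d + 8*d^3) = -8*A^7 - 51*A^3 - 51*A^-1 - 8*A^-5
  A^-1 * (15 + 19*d^2 + d^4) = A^7 + 23*A^3 + 59*A^-1 + 23*A^-5 + A^-9
  A^-3 * (17*d + 4*d^3) = -4*A^3 - 29*A^-1 - 29*A^-5 - 4*A^-9
  A^-5 * (7*d^2) = 7*A^-1 + 14*A^-5 + 7*A^-9
  A^-7 * (d^3) = -A^-1 - 3*A^-5 - 3*A^-9 - A^-13
Summing the groups: <K> = A^15 - 2*A^11 + 2*A^7 - 3*A^3 + 3*A^-1 - 2*A^-5 + A^-9 - A^-13
Normalise by the writhe: (-A^3)^(-w) = (-A^3)^(3) = -A^9, so f(A) = -A^9 * <K> = -A^24 + 2*A^20 - 2*A^16 + 3*A^12 - 3*A^8 + 2*A^4 - 1 + A^-4.
Substitute A = t^(-1/4), i.e. A^e → t^(-e/4): V(t) = t - 1 + 2*t^-1 - 3*t^-2 + 3*t^-3 - 2*t^-4 + 2*t^-5 - t^-6

Answer: t - 1 + 2*t^-1 - 3*t^-2 + 3*t^-3 - 2*t^-4 + 2*t^-5 - t^-6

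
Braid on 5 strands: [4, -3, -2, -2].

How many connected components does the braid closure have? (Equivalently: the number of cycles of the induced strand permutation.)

Track the strand permutation on 5 strands, starting from identity.
  step 1: s4 swaps positions 4,5 -> [1 2 3 5 4]
  step 2: s3^-1 swaps positions 3,4 -> [1 2 5 3 4]
  step 3: s2^-1 swaps positions 2,3 -> [1 5 2 3 4]
  step 4: s2^-1 swaps positions 2,3 -> [1 2 5 3 4]
Final permutation (position -> original strand): [1 2 5 3 4]
Closure components = cycle count of this permutation = 3.

Answer: 3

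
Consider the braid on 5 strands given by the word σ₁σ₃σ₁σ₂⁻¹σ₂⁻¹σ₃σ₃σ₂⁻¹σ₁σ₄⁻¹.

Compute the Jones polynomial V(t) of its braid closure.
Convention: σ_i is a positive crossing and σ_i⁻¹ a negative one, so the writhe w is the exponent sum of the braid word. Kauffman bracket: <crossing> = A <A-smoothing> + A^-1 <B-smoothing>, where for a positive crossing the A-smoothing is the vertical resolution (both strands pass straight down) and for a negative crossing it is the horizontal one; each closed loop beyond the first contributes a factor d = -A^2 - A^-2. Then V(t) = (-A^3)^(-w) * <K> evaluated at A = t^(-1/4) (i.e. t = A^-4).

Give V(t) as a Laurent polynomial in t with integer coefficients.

The presented braid s1 s3 s1 s2^-1 s2^-1 s3 s3 s2^-1 s1 s4^-1 on 5 strands reduces by inverse Markov moves (closure unchanged at each step):
  Destabilize: the word has the form β·s4^-1 where s4^-1 occurs only as the final letter (β ∈ B_4); drop it and the last strand → 4 strands.
Reduced to β = s1 s3 s1 s2^-1 s2^-1 s3 s3 s2^-1 s1 on 4 strands, 9 crossings.
Compute on β:
Braid: s1 s3 s1 s2^-1 s2^-1 s3 s3 s2^-1 s1 on 4 strands, 9 crossings.
Writhe w = (#positive) - (#negative) = 6 - 3 = 3.
Enumerate smoothing states for the bracket polynomial. There are 2^9 = 512 states.
Smooth each crossing (0=||, 1=⌣⌢); contribution A^(Σ sign_k(1-2s_k)) * d^(L-1).
Tabulate the states by total A-exponent and number of loops L (A-exp: L × count):
  A^9: L=5 ×1
  A^7: L=4 ×9
  A^5: L=3 ×32, L=5 ×4
  A^3: L=2 ×55, L=4 ×28, L=6 ×1
  A^1: L=1 ×39, L=3 ×77, L=5 ×10
  A^-1: L=2 ×81, L=4 ×44, L=6 ×1
  A^-3: L=3 ×73, L=5 ×11
  A^-5: L=4 ×35, L=6 ×1
  A^-7: L=5 ×9
  A^-9: L=6 ×1
Each group contributes A^e * Σ count * d^(L-1):
Powers of d = -A^2 - A^-2: d^2 = A^4 + 2 + A^-4; d^3 = -A^6 - 3*A^2 - 3*A^-2 - A^-6; d^4 = A^8 + 4*A^4 + 6 + 4*A^-4 + A^-8; d^5 = -A^10 - 5*A^6 - 10*A^2 - 10*A^-2 - 5*A^-6 - A^-10.
  A^9 * (d^4) = A^17 + 4*A^13 + 6*A^9 + 4*A^5 + A
  A^7 * (9*d^3) = -9*A^13 - 27*A^9 - 27*A^5 - 9*A
  A^5 * (32*d^2 + 4*d^4) = 4*A^13 + 48*A^9 + 88*A^5 + 48*A + 4*A^-3
  A^3 * (55*d + 28*d^3 + d^5) = -A^13 - 33*A^9 - 149*A^5 - 149*A - 33*A^-3 - A^-7
  A^1 * (39 + 77*d^2 + 10*d^4) = 10*A^9 + 117*A^5 + 253*A + 117*A^-3 + 10*A^-7
  A^-1 * (81*d + 44*d^3 + d^5) = -A^9 - 49*A^5 - 223*A - 223*A^-3 - 49*A^-7 - A^-11
  A^-3 * (73*d^2 + 11*d^4) = 11*A^5 + 117*A + 212*A^-3 + 117*A^-7 + 11*A^-11
  A^-5 * (35*d^3 + d^5) = -A^5 - 40*A - 115*A^-3 - 115*A^-7 - 40*A^-11 - A^-15
  A^-7 * (9*d^4) = 9*A + 36*A^-3 + 54*A^-7 + 36*A^-11 + 9*A^-15
  A^-9 * (d^5) = -A - 5*A^-3 - 10*A^-7 - 10*A^-11 - 5*A^-15 - A^-19
Summing the groups: <K> = A^17 - 2*A^13 + 3*A^9 - 6*A^5 + 6*A - 7*A^-3 + 6*A^-7 - 4*A^-11 + 3*A^-15 - A^-19
Normalise by the writhe: (-A^3)^(-w) = (-A^3)^(-3) = -A^-9, so f(A) = -A^-9 * <K> = -A^8 + 2*A^4 - 3 + 6*A^-4 - 6*A^-8 + 7*A^-12 - 6*A^-16 + 4*A^-20 - 3*A^-24 + A^-28.
Substitute A = t^(-1/4), i.e. A^e → t^(-e/4): V(t) = t^7 - 3*t^6 + 4*t^5 - 6*t^4 + 7*t^3 - 6*t^2 + 6*t - 3 + 2*t^-1 - t^-2

Answer: t^7 - 3*t^6 + 4*t^5 - 6*t^4 + 7*t^3 - 6*t^2 + 6*t - 3 + 2*t^-1 - t^-2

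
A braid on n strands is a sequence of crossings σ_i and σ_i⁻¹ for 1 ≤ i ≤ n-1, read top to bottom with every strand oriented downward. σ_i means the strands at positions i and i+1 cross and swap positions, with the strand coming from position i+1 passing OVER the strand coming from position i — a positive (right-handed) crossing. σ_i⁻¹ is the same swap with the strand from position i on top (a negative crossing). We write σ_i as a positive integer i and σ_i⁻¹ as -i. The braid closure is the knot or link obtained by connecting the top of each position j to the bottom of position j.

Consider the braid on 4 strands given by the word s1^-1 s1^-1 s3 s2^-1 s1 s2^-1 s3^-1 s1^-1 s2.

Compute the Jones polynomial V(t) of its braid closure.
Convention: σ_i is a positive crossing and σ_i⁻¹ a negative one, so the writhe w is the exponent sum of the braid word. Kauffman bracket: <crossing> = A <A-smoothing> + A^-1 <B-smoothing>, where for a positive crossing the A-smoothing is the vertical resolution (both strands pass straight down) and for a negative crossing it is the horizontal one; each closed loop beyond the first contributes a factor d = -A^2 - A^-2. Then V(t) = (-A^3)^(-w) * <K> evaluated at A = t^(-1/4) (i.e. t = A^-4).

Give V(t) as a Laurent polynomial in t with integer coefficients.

Braid: s1^-1 s1^-1 s3 s2^-1 s1 s2^-1 s3^-1 s1^-1 s2 on 4 strands, 9 crossings.
Writhe w = (#positive) - (#negative) = 3 - 6 = -3.
Computing the Kauffman bracket via state sum. There are 2^9 = 512 states.
For each crossing: s=0 is the vertical smoothing, s=1 horizontal. Crossing k contributes A^(sign_k * (1 - 2*s_k)); loop factor d = -A^2 - A^-2.
Tabulate the states by total A-exponent and number of loops L (A-exp: L × count):
  A^9: L=4 ×1
  A^7: L=3 ×7, L=5 ×2
  A^5: L=2 ×17, L=4 ×19
  A^3: L=1 ×15, L=3 ×61, L=5 ×8
  A^1: L=2 ×82, L=4 ×42, L=6 ×2
  A^-1: L=1 ×32, L=3 ×83, L=5 ×11
  A^-3: L=2 ×58, L=4 ×26
  A^-5: L=1 ×11, L=3 ×25
  A^-7: L=2 ×9
  A^-9: L=1 ×1
Each group contributes A^e * Σ count * d^(L-1):
Powers of d = -A^2 - A^-2: d^2 = A^4 + 2 + A^-4; d^3 = -A^6 - 3*A^2 - 3*A^-2 - A^-6; d^4 = A^8 + 4*A^4 + 6 + 4*A^-4 + A^-8; d^5 = -A^10 - 5*A^6 - 10*A^2 - 10*A^-2 - 5*A^-6 - A^-10.
  A^9 * (d^3) = -A^15 - 3*A^11 - 3*A^7 - A^3
  A^7 * (7*d^2 + 2*d^4) = 2*A^15 + 15*A^11 + 26*A^7 + 15*A^3 + 2*A^-1
  A^5 * (17*d + 19*d^3) = -19*A^11 - 74*A^7 - 74*A^3 - 19*A^-1
  A^3 * (15 + 61*d^2 + 8*d^4) = 8*A^11 + 93*A^7 + 185*A^3 + 93*A^-1 + 8*A^-5
  A^1 * (82*d + 42*d^3 + 2*d^5) = -2*A^11 - 52*A^7 - 228*A^3 - 228*A^-1 - 52*A^-5 - 2*A^-9
  A^-1 * (32 + 83*d^2 + 11*d^4) = 11*A^7 + 127*A^3 + 264*A^-1 + 127*A^-5 + 11*A^-9
  A^-3 * (58*d + 26*d^3) = -26*A^3 - 136*A^-1 - 136*A^-5 - 26*A^-9
  A^-5 * (11 + 25*d^2) = 25*A^-1 + 61*A^-5 + 25*A^-9
  A^-7 * (9*d) = -9*A^-5 - 9*A^-9
  A^-9 * (1) = A^-9
Summing the groups: <K> = A^15 - A^11 + A^7 - 2*A^3 + A^-1 - A^-5
Normalise by the writhe: (-A^3)^(-w) = (-A^3)^(3) = -A^9, so f(A) = -A^9 * <K> = -A^24 + A^20 - A^16 + 2*A^12 - A^8 + A^4.
Substitute A = t^(-1/4), i.e. A^e → t^(-e/4): V(t) = t^-1 - t^-2 + 2*t^-3 - t^-4 + t^-5 - t^-6

Answer: t^-1 - t^-2 + 2*t^-3 - t^-4 + t^-5 - t^-6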